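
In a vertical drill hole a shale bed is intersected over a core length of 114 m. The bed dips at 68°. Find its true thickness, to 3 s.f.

True thickness t = h · cos(dip) = 114 × cos 68°
t = 114 × 0.3746 = 42.705 m

42.7 m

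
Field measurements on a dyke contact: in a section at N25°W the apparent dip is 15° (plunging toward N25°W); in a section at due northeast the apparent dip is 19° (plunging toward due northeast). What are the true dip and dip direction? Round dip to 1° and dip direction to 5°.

true dip 21°, dip direction 020°

The two traces are lines in the plane: v₁ = (sin 335°·cos 15°, cos 335°·cos 15°, −sin 15°), v₂ = (sin 45°·cos 19°, cos 45°·cos 19°, −sin 19°).
n = v₁ × v₂ = (0.112, 0.306, 0.858) (taken with n_z > 0).
True dip = arccos(n_z / |n|) = arccos(0.9349) = 20.8°.
Dip direction = azimuth of (n_x, n_y) = atan2(0.112, 0.306) = 20°.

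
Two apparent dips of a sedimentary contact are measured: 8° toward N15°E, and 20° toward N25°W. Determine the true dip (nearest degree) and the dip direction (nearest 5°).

true dip 23°, dip direction 305°

Each apparent-dip line lies in the plane. As unit vectors (x east, y north, z up), v₁ plunges 8°→N15°E and v₂ plunges 20°→N25°W.
n = v₁ × v₂ = (-0.209, 0.143, 0.598) (taken with n_z > 0).
Dip δ = arctan(|n_h|/n_z) = arctan(0.253/0.598) = 22.9°.
Dip direction = atan2(-0.209, 0.143) = 304° (azimuth of n's horizontal projection).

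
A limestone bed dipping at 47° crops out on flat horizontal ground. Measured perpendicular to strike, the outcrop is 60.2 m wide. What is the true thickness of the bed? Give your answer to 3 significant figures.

44.0 m

True thickness t = w · sin(dip) = 60.2 × sin 47°
t = 60.2 × 0.7314 = 44.027 m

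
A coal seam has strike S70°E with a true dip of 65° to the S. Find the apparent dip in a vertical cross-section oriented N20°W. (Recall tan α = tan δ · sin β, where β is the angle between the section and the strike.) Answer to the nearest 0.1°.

The section lies 50° from the strike.
tan(apparent dip) = tan 65° · sin 50° = 1.6428
α = arctan(1.6428) = 58.67°

58.7°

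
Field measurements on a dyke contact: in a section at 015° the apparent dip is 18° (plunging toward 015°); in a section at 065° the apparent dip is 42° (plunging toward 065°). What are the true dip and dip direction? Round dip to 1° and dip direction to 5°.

true dip 44°, dip direction 085°

Represent each trace as a vector plunging at its apparent dip toward its trend (east-north-up frame): v₁ = (0.246, 0.919, -0.309), v₂ = (0.674, 0.314, -0.669).
The plane normal is n = v₁ × v₂ ∝ (0.518, 0.043, 0.541).
True dip = arccos(n_z / |n|) = arccos(0.7216) = 43.8°.
Dip direction = azimuth of (n_x, n_y) = atan2(0.518, 0.043) = 85°.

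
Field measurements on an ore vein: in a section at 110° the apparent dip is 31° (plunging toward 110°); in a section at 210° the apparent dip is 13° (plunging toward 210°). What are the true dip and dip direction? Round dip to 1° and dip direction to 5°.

true dip 35°, dip direction 140°

Each apparent-dip line lies in the plane. As unit vectors (x east, y north, z up), v₁ plunges 31°→110° and v₂ plunges 13°→210°.
The plane normal is n = v₁ × v₂ ∝ (0.369, -0.432, 0.823).
Dip δ = arctan(|n_h|/n_z) = arctan(0.568/0.823) = 34.6°.
Dip direction = azimuth of (n_x, n_y) = atan2(0.369, -0.432) = 140°.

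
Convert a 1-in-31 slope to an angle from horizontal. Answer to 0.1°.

1.8°

tan θ = 1/31 = 0.0323
θ = arctan(0.0323) = 1.85°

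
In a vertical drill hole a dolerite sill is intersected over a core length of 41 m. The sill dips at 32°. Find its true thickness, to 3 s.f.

True thickness t = h · cos(dip) = 41 × cos 32°
t = 41 × 0.8480 = 34.770 m

34.8 m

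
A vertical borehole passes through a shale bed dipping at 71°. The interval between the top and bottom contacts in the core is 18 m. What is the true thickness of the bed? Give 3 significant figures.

True thickness t = h · cos(dip) = 18 × cos 71°
t = 18 × 0.3256 = 5.860 m

5.86 m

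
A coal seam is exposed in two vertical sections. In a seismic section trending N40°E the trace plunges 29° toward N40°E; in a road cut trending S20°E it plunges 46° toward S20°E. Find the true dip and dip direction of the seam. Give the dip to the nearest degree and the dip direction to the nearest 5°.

true dip 58°, dip direction 110°

The two traces are lines in the plane: v₁ = (sin 40°·cos 29°, cos 40°·cos 29°, −sin 29°), v₂ = (sin 160°·cos 46°, cos 160°·cos 46°, −sin 46°).
The plane normal is n = v₁ × v₂ ∝ (0.798, -0.289, 0.526).
tan δ = √(n_x²+n_y²)/n_z = 0.849/0.526, so δ = 58.2°.
Dip direction = atan2(0.798, -0.289) = 110° (azimuth of n's horizontal projection).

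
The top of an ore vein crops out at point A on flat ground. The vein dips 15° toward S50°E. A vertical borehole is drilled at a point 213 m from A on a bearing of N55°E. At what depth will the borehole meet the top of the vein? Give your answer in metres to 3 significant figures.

The hole lies 75° from the dip direction, so the down-dip offset is 213 × cos 75° = 55.13 m.
Depth = down-dip offset × tan(dip) = 55.13 × tan 15° = 55.13 × 0.2679
Depth = 14.77 m

14.8 m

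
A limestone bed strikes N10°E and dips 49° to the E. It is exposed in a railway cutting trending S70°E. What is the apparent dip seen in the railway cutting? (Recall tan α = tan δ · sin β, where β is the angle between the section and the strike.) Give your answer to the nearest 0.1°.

Angle between strike (N10°E) and section (S70°E): β = 80°.
tan α = tan 49° × sin 80° = 1.1504 × 0.9848 = 1.1329
apparent dip = arctan 1.1329 = 48.57°

48.6°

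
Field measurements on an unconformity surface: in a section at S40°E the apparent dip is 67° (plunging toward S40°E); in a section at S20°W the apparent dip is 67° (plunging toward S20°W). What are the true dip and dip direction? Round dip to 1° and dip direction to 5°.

Represent each trace as a vector plunging at its apparent dip toward its trend (east-north-up frame): v₁ = (0.251, -0.299, -0.921), v₂ = (-0.134, -0.367, -0.921).
n = v₁ × v₂ = (0.062, -0.354, 0.132) (taken with n_z > 0).
Dip δ = arctan(|n_h|/n_z) = arctan(0.360/0.132) = 69.8°.
The horizontal component of n points toward azimuth atan2(n_x, n_y) = 170°, the dip direction.

true dip 70°, dip direction 170°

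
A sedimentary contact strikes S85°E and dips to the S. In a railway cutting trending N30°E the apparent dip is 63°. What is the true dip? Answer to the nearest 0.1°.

The section is 65° from the strike.
tan δ = tan α / sin β = tan 63° / sin 65° = 1.9626 / 0.9063 = 2.1655
δ = arctan(2.1655) = 65.21°

65.2°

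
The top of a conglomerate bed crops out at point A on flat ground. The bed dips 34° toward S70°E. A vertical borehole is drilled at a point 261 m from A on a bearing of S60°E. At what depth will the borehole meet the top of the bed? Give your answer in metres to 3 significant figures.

173 m

The hole lies 10° from the dip direction, so the down-dip offset is 261 × cos 10° = 257.03 m.
Depth = down-dip offset × tan(dip) = 257.03 × tan 34° = 257.03 × 0.6745
Depth = 173.37 m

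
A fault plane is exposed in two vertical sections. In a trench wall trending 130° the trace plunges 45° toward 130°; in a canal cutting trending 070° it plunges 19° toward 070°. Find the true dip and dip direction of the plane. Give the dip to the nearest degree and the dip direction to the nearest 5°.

true dip 45°, dip direction 140°

Each apparent-dip line lies in the plane. As unit vectors (x east, y north, z up), v₁ plunges 45°→130° and v₂ plunges 19°→070°.
The plane normal is n = v₁ × v₂ ∝ (0.377, -0.452, 0.579).
True dip = arccos(n_z / |n|) = arccos(0.7015) = 45.5°.
Dip direction = atan2(0.377, -0.452) = 140° (azimuth of n's horizontal projection).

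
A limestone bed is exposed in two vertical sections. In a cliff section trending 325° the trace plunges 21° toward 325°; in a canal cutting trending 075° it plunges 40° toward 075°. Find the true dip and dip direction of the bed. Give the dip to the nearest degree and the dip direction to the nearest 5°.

true dip 48°, dip direction 035°

The two traces are lines in the plane: v₁ = (sin 325°·cos 21°, cos 325°·cos 21°, −sin 21°), v₂ = (sin 75°·cos 40°, cos 75°·cos 40°, −sin 40°).
Cross product v₁ × v₂ gives the pole to the plane: n ∝ (0.421, 0.609, 0.672).
Dip δ = arctan(|n_h|/n_z) = arctan(0.740/0.672) = 47.8°.
Dip direction = atan2(0.421, 0.609) = 35° (azimuth of n's horizontal projection).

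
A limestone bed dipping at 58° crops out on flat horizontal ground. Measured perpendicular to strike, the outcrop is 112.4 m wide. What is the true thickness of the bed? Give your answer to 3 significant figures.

True thickness t = w · sin(dip) = 112.4 × sin 58°
t = 112.4 × 0.8480 = 95.321 m

95.3 m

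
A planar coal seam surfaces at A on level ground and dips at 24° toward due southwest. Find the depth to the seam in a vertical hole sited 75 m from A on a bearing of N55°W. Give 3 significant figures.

The hole lies 80° from the dip direction, so the down-dip offset is 75 × cos 80° = 13.02 m.
Depth = down-dip offset × tan(dip) = 13.02 × tan 24° = 13.02 × 0.4452
Depth = 5.80 m

5.80 m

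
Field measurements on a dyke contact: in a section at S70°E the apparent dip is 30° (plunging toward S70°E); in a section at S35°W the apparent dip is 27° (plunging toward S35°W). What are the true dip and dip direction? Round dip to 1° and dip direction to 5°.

true dip 42°, dip direction 160°

Each apparent-dip line lies in the plane. As unit vectors (x east, y north, z up), v₁ plunges 30°→S70°E and v₂ plunges 27°→S35°W.
n = v₁ × v₂ = (0.230, -0.625, 0.745) (taken with n_z > 0).
tan δ = √(n_x²+n_y²)/n_z = 0.666/0.745, so δ = 41.8°.
The horizontal component of n points toward azimuth atan2(n_x, n_y) = 160°, the dip direction.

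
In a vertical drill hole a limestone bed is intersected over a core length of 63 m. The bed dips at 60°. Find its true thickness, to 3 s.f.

31.5 m

True thickness t = h · cos(dip) = 63 × cos 60°
t = 63 × 0.5000 = 31.500 m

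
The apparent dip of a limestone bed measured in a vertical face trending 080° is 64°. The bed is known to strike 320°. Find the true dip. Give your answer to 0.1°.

67.1°

The section is 60° from the strike.
tan(true dip) = tan 64° / sin 60° = 2.3675
true dip = arctan 2.3675 = 67.10°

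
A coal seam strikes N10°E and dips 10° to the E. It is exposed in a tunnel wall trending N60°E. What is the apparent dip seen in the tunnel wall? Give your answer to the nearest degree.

8°

Angle between strike (N10°E) and section (N60°E): β = 50°.
tan α = tan 10° × sin 50° = 0.1763 × 0.7660 = 0.1351
apparent dip = arctan 0.1351 = 7.69°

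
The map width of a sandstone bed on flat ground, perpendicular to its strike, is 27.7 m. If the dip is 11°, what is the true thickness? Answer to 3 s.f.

True thickness t = w · sin(dip) = 27.7 × sin 11°
t = 27.7 × 0.1908 = 5.285 m

5.29 m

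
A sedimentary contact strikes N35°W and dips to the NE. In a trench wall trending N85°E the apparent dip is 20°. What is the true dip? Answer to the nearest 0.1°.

The section is 60° from the strike.
tan δ = tan α / sin β = tan 20° / sin 60° = 0.3640 / 0.8660 = 0.4203
true dip = arctan 0.4203 = 22.80°

22.8°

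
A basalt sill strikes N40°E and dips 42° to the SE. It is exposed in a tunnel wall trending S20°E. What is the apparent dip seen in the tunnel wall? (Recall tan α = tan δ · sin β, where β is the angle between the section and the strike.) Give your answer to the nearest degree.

The strike is N40°E and the section trends S20°E; the acute angle between them is β = 60°.
tan(apparent dip) = tan 42° · sin 60° = 0.7798
apparent dip = arctan 0.7798 = 37.95°

38°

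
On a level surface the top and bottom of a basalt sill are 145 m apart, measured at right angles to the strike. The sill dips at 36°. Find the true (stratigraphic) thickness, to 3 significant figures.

True thickness t = w · sin(dip) = 145 × sin 36°
t = 145 × 0.5878 = 85.229 m

85.2 m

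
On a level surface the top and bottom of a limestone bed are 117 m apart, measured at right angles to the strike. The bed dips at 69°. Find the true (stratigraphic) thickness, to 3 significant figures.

109 m

True thickness t = w · sin(dip) = 117 × sin 69°
t = 117 × 0.9336 = 109.229 m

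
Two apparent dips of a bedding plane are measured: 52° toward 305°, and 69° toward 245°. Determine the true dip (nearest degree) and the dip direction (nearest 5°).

Each apparent-dip line lies in the plane. As unit vectors (x east, y north, z up), v₁ plunges 52°→305° and v₂ plunges 69°→245°.
Cross product v₁ × v₂ gives the pole to the plane: n ∝ (-0.449, -0.215, 0.191).
Dip δ = arctan(|n_h|/n_z) = arctan(0.498/0.191) = 69.0°.
Dip direction = atan2(-0.449, -0.215) = 244° (azimuth of n's horizontal projection).

true dip 69°, dip direction 245°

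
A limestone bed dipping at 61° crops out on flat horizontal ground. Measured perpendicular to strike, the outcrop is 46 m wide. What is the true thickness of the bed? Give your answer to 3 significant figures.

40.2 m

True thickness t = w · sin(dip) = 46 × sin 61°
t = 46 × 0.8746 = 40.233 m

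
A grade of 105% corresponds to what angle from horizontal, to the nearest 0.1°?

tan θ = 105/100 = 1.0500
θ = arctan(1.0500) = 46.40°

46.4°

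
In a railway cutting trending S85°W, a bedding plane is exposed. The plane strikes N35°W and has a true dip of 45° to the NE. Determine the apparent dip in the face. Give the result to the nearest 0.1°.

The strike is N35°W and the section trends S85°W; the acute angle between them is β = 60°.
tan(apparent dip) = tan 45° · sin 60° = 0.8660
apparent dip = arctan 0.8660 = 40.89°

40.9°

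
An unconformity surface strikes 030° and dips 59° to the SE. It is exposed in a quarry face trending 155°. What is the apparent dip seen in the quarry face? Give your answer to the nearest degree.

The strike is 030° and the section trends 155°; the acute angle between them is β = 55°.
tan α = tan 59° × sin 55° = 1.6643 × 0.8192 = 1.3633
apparent dip = arctan 1.3633 = 53.74°

54°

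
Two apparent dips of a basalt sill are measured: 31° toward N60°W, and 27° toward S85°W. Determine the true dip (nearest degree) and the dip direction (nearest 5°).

Each apparent-dip line lies in the plane. As unit vectors (x east, y north, z up), v₁ plunges 31°→N60°W and v₂ plunges 27°→S85°W.
n = v₁ × v₂ = (-0.235, 0.120, 0.438) (taken with n_z > 0).
tan δ = √(n_x²+n_y²)/n_z = 0.264/0.438, so δ = 31.0°.
The horizontal component of n points toward azimuth atan2(n_x, n_y) = 297°, the dip direction.

true dip 31°, dip direction 295°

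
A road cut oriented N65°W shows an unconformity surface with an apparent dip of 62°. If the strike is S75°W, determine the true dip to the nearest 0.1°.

β = acute angle between strike S75°W and section N65°W = 40°.
tan(true dip) = tan 62° / sin 40° = 2.9259
true dip = arctan 2.9259 = 71.13°

71.1°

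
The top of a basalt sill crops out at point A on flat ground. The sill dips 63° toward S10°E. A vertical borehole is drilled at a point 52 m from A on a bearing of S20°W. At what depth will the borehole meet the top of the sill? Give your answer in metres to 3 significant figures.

The hole lies 30° from the dip direction, so the down-dip offset is 52 × cos 30° = 45.03 m.
Depth = down-dip offset × tan(dip) = 45.03 × tan 63° = 45.03 × 1.9626
Depth = 88.38 m

88.4 m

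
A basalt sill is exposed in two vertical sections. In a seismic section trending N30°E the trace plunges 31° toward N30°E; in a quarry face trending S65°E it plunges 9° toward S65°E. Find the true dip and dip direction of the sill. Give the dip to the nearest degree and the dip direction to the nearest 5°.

Represent each trace as a vector plunging at its apparent dip toward its trend (east-north-up frame): v₁ = (0.429, 0.742, -0.515), v₂ = (0.895, -0.417, -0.156).
The plane normal is n = v₁ × v₂ ∝ (0.331, 0.394, 0.843).
True dip = arccos(n_z / |n|) = arccos(0.8536) = 31.4°.
Dip direction = azimuth of (n_x, n_y) = atan2(0.331, 0.394) = 40°.

true dip 31°, dip direction 040°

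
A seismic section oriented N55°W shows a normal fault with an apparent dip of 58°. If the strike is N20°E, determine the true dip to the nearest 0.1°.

The section is 75° from the strike.
tan δ = tan α / sin β = tan 58° / sin 75° = 1.6003 / 0.9659 = 1.6568
δ = arctan(1.6568) = 58.89°

58.9°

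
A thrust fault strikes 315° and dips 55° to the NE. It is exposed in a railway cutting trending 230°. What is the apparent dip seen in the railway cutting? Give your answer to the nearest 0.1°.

54.9°

Angle between strike (315°) and section (230°): β = 85°.
tan(apparent dip) = tan 55° · sin 85° = 1.4227
apparent dip = arctan 1.4227 = 54.90°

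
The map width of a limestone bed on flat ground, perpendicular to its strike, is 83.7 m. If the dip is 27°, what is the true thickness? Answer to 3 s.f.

True thickness t = w · sin(dip) = 83.7 × sin 27°
t = 83.7 × 0.4540 = 37.999 m

38.0 m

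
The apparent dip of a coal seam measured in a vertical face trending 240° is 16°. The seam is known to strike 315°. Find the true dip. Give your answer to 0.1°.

β = acute angle between strike 315° and section 240° = 75°.
tan(true dip) = tan 16° / sin 75° = 0.2969
δ = arctan(0.2969) = 16.53°

16.5°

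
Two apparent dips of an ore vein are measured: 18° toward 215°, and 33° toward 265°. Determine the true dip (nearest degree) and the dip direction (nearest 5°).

true dip 33°, dip direction 275°

Each apparent-dip line lies in the plane. As unit vectors (x east, y north, z up), v₁ plunges 18°→215° and v₂ plunges 33°→265°.
The plane normal is n = v₁ × v₂ ∝ (-0.402, 0.039, 0.611).
tan δ = √(n_x²+n_y²)/n_z = 0.404/0.611, so δ = 33.4°.
The horizontal component of n points toward azimuth atan2(n_x, n_y) = 276°, the dip direction.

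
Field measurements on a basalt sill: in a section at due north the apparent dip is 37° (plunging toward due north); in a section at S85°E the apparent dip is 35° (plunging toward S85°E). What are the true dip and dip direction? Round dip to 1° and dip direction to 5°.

true dip 47°, dip direction 045°

Represent each trace as a vector plunging at its apparent dip toward its trend (east-north-up frame): v₁ = (0.000, 0.799, -0.602), v₂ = (0.816, -0.071, -0.574).
n = v₁ × v₂ = (0.501, 0.491, 0.652) (taken with n_z > 0).
tan δ = √(n_x²+n_y²)/n_z = 0.702/0.652, so δ = 47.1°.
The horizontal component of n points toward azimuth atan2(n_x, n_y) = 46°, the dip direction.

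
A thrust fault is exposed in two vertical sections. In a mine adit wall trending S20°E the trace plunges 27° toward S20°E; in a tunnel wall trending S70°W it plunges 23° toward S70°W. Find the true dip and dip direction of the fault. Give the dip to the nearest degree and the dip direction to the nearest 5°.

Each apparent-dip line lies in the plane. As unit vectors (x east, y north, z up), v₁ plunges 27°→S20°E and v₂ plunges 23°→S70°W.
The plane normal is n = v₁ × v₂ ∝ (-0.184, -0.512, 0.820).
tan δ = √(n_x²+n_y²)/n_z = 0.544/0.820, so δ = 33.6°.
The horizontal component of n points toward azimuth atan2(n_x, n_y) = 200°, the dip direction.

true dip 34°, dip direction 200°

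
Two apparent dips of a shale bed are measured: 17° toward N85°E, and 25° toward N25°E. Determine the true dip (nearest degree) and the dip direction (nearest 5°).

true dip 25°, dip direction 035°

Each apparent-dip line lies in the plane. As unit vectors (x east, y north, z up), v₁ plunges 17°→N85°E and v₂ plunges 25°→N25°E.
The plane normal is n = v₁ × v₂ ∝ (0.205, 0.291, 0.751).
tan δ = √(n_x²+n_y²)/n_z = 0.356/0.751, so δ = 25.4°.
Dip direction = azimuth of (n_x, n_y) = atan2(0.205, 0.291) = 35°.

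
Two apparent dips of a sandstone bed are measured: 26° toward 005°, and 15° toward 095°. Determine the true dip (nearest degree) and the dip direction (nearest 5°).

Represent each trace as a vector plunging at its apparent dip toward its trend (east-north-up frame): v₁ = (0.078, 0.895, -0.438), v₂ = (0.962, -0.084, -0.259).
The plane normal is n = v₁ × v₂ ∝ (0.269, 0.402, 0.868).
tan δ = √(n_x²+n_y²)/n_z = 0.483/0.868, so δ = 29.1°.
Dip direction = azimuth of (n_x, n_y) = atan2(0.269, 0.402) = 34°.

true dip 29°, dip direction 035°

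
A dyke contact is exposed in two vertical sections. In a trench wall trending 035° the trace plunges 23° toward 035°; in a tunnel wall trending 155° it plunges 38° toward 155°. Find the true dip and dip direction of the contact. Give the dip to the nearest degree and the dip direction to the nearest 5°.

Represent each trace as a vector plunging at its apparent dip toward its trend (east-north-up frame): v₁ = (0.528, 0.754, -0.391), v₂ = (0.333, -0.714, -0.616).
n = v₁ × v₂ = (0.743, -0.195, 0.628) (taken with n_z > 0).
Dip δ = arctan(|n_h|/n_z) = arctan(0.768/0.628) = 50.7°.
Dip direction = azimuth of (n_x, n_y) = atan2(0.743, -0.195) = 105°.

true dip 51°, dip direction 105°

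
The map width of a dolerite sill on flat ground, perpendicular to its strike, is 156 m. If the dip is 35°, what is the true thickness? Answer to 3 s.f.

True thickness t = w · sin(dip) = 156 × sin 35°
t = 156 × 0.5736 = 89.478 m

89.5 m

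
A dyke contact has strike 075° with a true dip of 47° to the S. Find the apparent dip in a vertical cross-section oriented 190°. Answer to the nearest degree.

44°

The strike is 075° and the section trends 190°; the acute angle between them is β = 65°.
tan(apparent dip) = tan 47° · sin 65° = 0.9719
α = arctan(0.9719) = 44.18°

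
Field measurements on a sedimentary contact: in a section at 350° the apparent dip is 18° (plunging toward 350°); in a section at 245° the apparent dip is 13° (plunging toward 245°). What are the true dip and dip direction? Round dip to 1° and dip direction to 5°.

true dip 25°, dip direction 305°

Represent each trace as a vector plunging at its apparent dip toward its trend (east-north-up frame): v₁ = (-0.165, 0.937, -0.309), v₂ = (-0.883, -0.412, -0.225).
The plane normal is n = v₁ × v₂ ∝ (-0.338, 0.236, 0.895).
Dip δ = arctan(|n_h|/n_z) = arctan(0.412/0.895) = 24.7°.
Dip direction = azimuth of (n_x, n_y) = atan2(-0.338, 0.236) = 305°.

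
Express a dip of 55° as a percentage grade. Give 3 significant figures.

grade % = 100 × tan 55° = 100 × 1.4281

143%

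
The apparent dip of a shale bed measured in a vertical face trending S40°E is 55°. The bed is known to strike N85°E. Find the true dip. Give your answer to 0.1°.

60.2°

The section is 55° from the strike.
tan(true dip) = tan 55° / sin 55° = 1.7434
true dip = arctan 1.7434 = 60.16°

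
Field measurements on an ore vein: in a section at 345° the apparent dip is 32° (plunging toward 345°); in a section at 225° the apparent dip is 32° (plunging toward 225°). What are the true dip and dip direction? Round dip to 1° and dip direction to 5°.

true dip 51°, dip direction 285°

The two traces are lines in the plane: v₁ = (sin 345°·cos 32°, cos 345°·cos 32°, −sin 32°), v₂ = (sin 225°·cos 32°, cos 225°·cos 32°, −sin 32°).
Cross product v₁ × v₂ gives the pole to the plane: n ∝ (-0.752, 0.201, 0.623).
True dip = arccos(n_z / |n|) = arccos(0.6248) = 51.3°.
The horizontal component of n points toward azimuth atan2(n_x, n_y) = 285°, the dip direction.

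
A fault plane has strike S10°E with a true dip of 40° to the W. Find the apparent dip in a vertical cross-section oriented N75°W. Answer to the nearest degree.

Angle between strike (S10°E) and section (N75°W): β = 65°.
tan(apparent dip) = tan 40° · sin 65° = 0.7605
α = arctan(0.7605) = 37.25°

37°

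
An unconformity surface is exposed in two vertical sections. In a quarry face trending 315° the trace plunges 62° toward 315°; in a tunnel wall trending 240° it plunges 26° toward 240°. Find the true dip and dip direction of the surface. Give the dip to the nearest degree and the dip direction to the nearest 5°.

true dip 62°, dip direction 315°

Each apparent-dip line lies in the plane. As unit vectors (x east, y north, z up), v₁ plunges 62°→315° and v₂ plunges 26°→240°.
The plane normal is n = v₁ × v₂ ∝ (-0.542, 0.542, 0.408).
True dip = arccos(n_z / |n|) = arccos(0.4695) = 62.0°.
Dip direction = azimuth of (n_x, n_y) = atan2(-0.542, 0.542) = 315°.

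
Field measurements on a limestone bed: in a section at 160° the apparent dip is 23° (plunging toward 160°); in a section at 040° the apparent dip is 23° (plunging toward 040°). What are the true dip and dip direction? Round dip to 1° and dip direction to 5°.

true dip 40°, dip direction 100°

The two traces are lines in the plane: v₁ = (sin 160°·cos 23°, cos 160°·cos 23°, −sin 23°), v₂ = (sin 40°·cos 23°, cos 40°·cos 23°, −sin 23°).
The plane normal is n = v₁ × v₂ ∝ (0.614, -0.108, 0.734).
True dip = arccos(n_z / |n|) = arccos(0.7623) = 40.3°.
Dip direction = azimuth of (n_x, n_y) = atan2(0.614, -0.108) = 100°.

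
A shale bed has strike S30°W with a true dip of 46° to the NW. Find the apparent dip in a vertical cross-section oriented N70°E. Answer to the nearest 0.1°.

The section lies 40° from the strike.
tan(apparent dip) = tan 46° · sin 40° = 0.6656
apparent dip = arctan 0.6656 = 33.65°

33.6°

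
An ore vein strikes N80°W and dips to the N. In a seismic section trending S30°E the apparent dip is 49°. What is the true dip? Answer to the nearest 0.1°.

56.3°

The section is 50° from the strike.
tan(true dip) = tan 49° / sin 50° = 1.5017
δ = arctan(1.5017) = 56.34°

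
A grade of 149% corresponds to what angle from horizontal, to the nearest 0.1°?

56.1°

tan θ = 149/100 = 1.4900
θ = arctan(1.4900) = 56.13°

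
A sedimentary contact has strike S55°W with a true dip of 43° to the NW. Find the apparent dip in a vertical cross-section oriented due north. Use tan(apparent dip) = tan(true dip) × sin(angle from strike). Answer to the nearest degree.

37°

Angle between strike (S55°W) and section (due north): β = 55°.
tan(apparent dip) = tan 43° · sin 55° = 0.7639
apparent dip = arctan 0.7639 = 37.38°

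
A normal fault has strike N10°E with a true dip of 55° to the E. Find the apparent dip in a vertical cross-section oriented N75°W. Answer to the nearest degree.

The section lies 85° from the strike.
tan α = tan 55° × sin 85° = 1.4281 × 0.9962 = 1.4227
α = arctan(1.4227) = 54.90°

55°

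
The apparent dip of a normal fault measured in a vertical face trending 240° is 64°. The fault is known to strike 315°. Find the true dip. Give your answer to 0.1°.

64.8°

The section is 75° from the strike.
tan δ = tan α / sin β = tan 64° / sin 75° = 2.0503 / 0.9659 = 2.1226
δ = arctan(2.1226) = 64.77°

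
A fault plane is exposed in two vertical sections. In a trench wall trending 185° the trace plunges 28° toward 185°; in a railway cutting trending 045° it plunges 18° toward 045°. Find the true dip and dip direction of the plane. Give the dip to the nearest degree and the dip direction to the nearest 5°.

true dip 51°, dip direction 120°

Represent each trace as a vector plunging at its apparent dip toward its trend (east-north-up frame): v₁ = (-0.077, -0.880, -0.469), v₂ = (0.672, 0.672, -0.309).
n = v₁ × v₂ = (0.588, -0.339, 0.540) (taken with n_z > 0).
True dip = arccos(n_z / |n|) = arccos(0.6225) = 51.5°.
The horizontal component of n points toward azimuth atan2(n_x, n_y) = 120°, the dip direction.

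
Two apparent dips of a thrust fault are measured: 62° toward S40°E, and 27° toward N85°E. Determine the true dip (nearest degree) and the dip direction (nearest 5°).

true dip 63°, dip direction 160°

Each apparent-dip line lies in the plane. As unit vectors (x east, y north, z up), v₁ plunges 62°→S40°E and v₂ plunges 27°→N85°E.
n = v₁ × v₂ = (0.232, -0.647, 0.343) (taken with n_z > 0).
True dip = arccos(n_z / |n|) = arccos(0.4463) = 63.5°.
Dip direction = azimuth of (n_x, n_y) = atan2(0.232, -0.647) = 160°.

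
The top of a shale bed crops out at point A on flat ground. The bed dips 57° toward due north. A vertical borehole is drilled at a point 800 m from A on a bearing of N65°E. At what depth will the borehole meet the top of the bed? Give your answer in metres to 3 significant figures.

521 m

The hole lies 65° from the dip direction, so the down-dip offset is 800 × cos 65° = 338.09 m.
Depth = down-dip offset × tan(dip) = 338.09 × tan 57° = 338.09 × 1.5399
Depth = 520.62 m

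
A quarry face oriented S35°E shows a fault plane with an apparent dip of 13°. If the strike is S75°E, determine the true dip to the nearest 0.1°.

19.8°

β = acute angle between strike S75°E and section S35°E = 40°.
tan(true dip) = tan 13° / sin 40° = 0.3592
δ = arctan(0.3592) = 19.76°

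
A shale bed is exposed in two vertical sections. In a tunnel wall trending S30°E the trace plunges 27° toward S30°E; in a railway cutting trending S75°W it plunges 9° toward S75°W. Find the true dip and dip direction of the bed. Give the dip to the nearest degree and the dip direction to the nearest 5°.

true dip 31°, dip direction 180°

The two traces are lines in the plane: v₁ = (sin 150°·cos 27°, cos 150°·cos 27°, −sin 27°), v₂ = (sin 255°·cos 9°, cos 255°·cos 9°, −sin 9°).
n = v₁ × v₂ = (-0.005, -0.503, 0.850) (taken with n_z > 0).
tan δ = √(n_x²+n_y²)/n_z = 0.503/0.850, so δ = 30.6°.
The horizontal component of n points toward azimuth atan2(n_x, n_y) = 181°, the dip direction.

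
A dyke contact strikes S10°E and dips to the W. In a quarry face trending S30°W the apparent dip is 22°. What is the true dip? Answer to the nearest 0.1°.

β = acute angle between strike S10°E and section S30°W = 40°.
tan δ = tan α / sin β = tan 22° / sin 40° = 0.4040 / 0.6428 = 0.6286
true dip = arctan 0.6286 = 32.15°

32.2°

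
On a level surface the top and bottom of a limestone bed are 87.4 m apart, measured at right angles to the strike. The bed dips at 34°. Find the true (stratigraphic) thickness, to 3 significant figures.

True thickness t = w · sin(dip) = 87.4 × sin 34°
t = 87.4 × 0.5592 = 48.873 m

48.9 m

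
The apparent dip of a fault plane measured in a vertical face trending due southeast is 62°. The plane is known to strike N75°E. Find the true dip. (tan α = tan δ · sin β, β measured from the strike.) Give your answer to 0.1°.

The section is 60° from the strike.
tan(true dip) = tan 62° / sin 60° = 2.1717
δ = arctan(2.1717) = 65.28°

65.3°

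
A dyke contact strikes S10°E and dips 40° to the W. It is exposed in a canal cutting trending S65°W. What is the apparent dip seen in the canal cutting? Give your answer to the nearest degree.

Angle between strike (S10°E) and section (S65°W): β = 75°.
tan(apparent dip) = tan 40° · sin 75° = 0.8105
α = arctan(0.8105) = 39.03°

39°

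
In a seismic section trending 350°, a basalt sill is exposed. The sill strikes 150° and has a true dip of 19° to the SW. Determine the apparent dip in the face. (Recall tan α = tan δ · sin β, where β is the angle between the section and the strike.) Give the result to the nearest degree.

7°

Angle between strike (150°) and section (350°): β = 20°.
tan α = tan 19° × sin 20° = 0.3443 × 0.3420 = 0.1178
apparent dip = arctan 0.1178 = 6.72°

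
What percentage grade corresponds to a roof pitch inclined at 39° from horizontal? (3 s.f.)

grade % = 100 × tan 39° = 100 × 0.8098

81.0%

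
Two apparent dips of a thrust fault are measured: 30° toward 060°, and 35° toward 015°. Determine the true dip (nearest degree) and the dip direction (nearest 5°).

true dip 35°, dip direction 025°

The two traces are lines in the plane: v₁ = (sin 60°·cos 30°, cos 60°·cos 30°, −sin 30°), v₂ = (sin 15°·cos 35°, cos 15°·cos 35°, −sin 35°).
n = v₁ × v₂ = (0.147, 0.324, 0.502) (taken with n_z > 0).
True dip = arccos(n_z / |n|) = arccos(0.8155) = 35.4°.
Dip direction = atan2(0.147, 0.324) = 24° (azimuth of n's horizontal projection).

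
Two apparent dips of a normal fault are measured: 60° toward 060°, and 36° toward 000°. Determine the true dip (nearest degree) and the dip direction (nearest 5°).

Each apparent-dip line lies in the plane. As unit vectors (x east, y north, z up), v₁ plunges 60°→060° and v₂ plunges 36°→000°.
n = v₁ × v₂ = (0.554, 0.255, 0.350) (taken with n_z > 0).
True dip = arccos(n_z / |n|) = arccos(0.4984) = 60.1°.
Dip direction = atan2(0.554, 0.255) = 65° (azimuth of n's horizontal projection).

true dip 60°, dip direction 065°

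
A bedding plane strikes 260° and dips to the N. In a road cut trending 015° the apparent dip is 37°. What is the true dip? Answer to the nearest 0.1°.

39.7°

β = acute angle between strike 260° and section 015° = 65°.
tan(true dip) = tan 37° / sin 65° = 0.8315
δ = arctan(0.8315) = 39.74°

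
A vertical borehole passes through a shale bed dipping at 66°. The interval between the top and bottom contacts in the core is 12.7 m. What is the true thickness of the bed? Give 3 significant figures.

5.17 m

True thickness t = h · cos(dip) = 12.7 × cos 66°
t = 12.7 × 0.4067 = 5.166 m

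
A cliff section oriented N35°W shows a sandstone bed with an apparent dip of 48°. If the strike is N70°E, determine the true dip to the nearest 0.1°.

The section is 75° from the strike.
tan δ = tan α / sin β = tan 48° / sin 75° = 1.1106 / 0.9659 = 1.1498
true dip = arctan 1.1498 = 48.99°

49.0°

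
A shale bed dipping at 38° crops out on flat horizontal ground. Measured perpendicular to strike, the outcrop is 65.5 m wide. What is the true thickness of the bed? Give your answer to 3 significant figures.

40.3 m

True thickness t = w · sin(dip) = 65.5 × sin 38°
t = 65.5 × 0.6157 = 40.326 m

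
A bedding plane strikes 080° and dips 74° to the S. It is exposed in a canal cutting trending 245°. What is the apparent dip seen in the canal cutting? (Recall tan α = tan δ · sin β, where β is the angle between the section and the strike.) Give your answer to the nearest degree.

42°

The strike is 080° and the section trends 245°; the acute angle between them is β = 15°.
tan(apparent dip) = tan 74° · sin 15° = 0.9026
apparent dip = arctan 0.9026 = 42.07°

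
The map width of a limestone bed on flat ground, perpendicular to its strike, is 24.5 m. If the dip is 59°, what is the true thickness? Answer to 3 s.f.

21.0 m

True thickness t = w · sin(dip) = 24.5 × sin 59°
t = 24.5 × 0.8572 = 21.001 m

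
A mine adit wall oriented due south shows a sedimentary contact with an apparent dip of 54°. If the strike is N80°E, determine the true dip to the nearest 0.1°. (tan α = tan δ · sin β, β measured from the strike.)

β = acute angle between strike N80°E and section due south = 80°.
tan(true dip) = tan 54° / sin 80° = 1.3976
true dip = arctan 1.3976 = 54.42°

54.4°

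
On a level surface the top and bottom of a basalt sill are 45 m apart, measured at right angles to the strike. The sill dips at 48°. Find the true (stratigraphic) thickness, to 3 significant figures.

True thickness t = w · sin(dip) = 45 × sin 48°
t = 45 × 0.7431 = 33.442 m

33.4 m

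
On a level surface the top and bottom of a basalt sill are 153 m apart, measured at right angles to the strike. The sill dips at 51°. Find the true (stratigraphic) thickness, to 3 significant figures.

119 m

True thickness t = w · sin(dip) = 153 × sin 51°
t = 153 × 0.7771 = 118.903 m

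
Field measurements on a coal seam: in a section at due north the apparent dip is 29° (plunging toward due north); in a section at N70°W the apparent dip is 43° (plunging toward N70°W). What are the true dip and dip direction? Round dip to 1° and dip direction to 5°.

true dip 44°, dip direction 305°

The two traces are lines in the plane: v₁ = (sin 0°·cos 29°, cos 0°·cos 29°, −sin 29°), v₂ = (sin 290°·cos 43°, cos 290°·cos 43°, −sin 43°).
The plane normal is n = v₁ × v₂ ∝ (-0.475, 0.333, 0.601).
Dip δ = arctan(|n_h|/n_z) = arctan(0.580/0.601) = 44.0°.
Dip direction = azimuth of (n_x, n_y) = atan2(-0.475, 0.333) = 305°.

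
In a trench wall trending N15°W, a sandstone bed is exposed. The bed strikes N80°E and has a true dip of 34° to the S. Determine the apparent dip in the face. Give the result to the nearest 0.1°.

Angle between strike (N80°E) and section (N15°W): β = 85°.
tan(apparent dip) = tan 34° · sin 85° = 0.6719
apparent dip = arctan 0.6719 = 33.90°

33.9°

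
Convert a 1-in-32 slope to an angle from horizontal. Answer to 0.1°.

tan θ = 1/32 = 0.0312
θ = arctan(0.0312) = 1.79°

1.8°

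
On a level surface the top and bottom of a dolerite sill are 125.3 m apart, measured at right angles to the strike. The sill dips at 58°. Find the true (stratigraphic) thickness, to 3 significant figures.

106 m

True thickness t = w · sin(dip) = 125.3 × sin 58°
t = 125.3 × 0.8480 = 106.260 m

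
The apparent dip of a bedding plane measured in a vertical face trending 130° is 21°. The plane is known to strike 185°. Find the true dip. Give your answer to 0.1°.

25.1°

The section is 55° from the strike.
tan(true dip) = tan 21° / sin 55° = 0.4686
true dip = arctan 0.4686 = 25.11°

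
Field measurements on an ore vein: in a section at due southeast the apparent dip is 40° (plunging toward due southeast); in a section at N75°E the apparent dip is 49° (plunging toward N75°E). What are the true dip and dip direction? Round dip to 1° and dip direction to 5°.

true dip 50°, dip direction 090°

Represent each trace as a vector plunging at its apparent dip toward its trend (east-north-up frame): v₁ = (0.542, -0.542, -0.643), v₂ = (0.634, 0.170, -0.755).
Cross product v₁ × v₂ gives the pole to the plane: n ∝ (0.518, 0.001, 0.435).
True dip = arccos(n_z / |n|) = arccos(0.6433) = 50.0°.
The horizontal component of n points toward azimuth atan2(n_x, n_y) = 90°, the dip direction.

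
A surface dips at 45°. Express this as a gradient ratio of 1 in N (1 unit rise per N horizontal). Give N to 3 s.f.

1 : N means tan θ = 1/N, so N = 1/tan 45° = 1/1.0000

1 in 1.00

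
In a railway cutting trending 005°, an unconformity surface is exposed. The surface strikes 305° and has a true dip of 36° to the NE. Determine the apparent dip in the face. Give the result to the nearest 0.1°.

The strike is 305° and the section trends 005°; the acute angle between them is β = 60°.
tan α = tan 36° × sin 60° = 0.7265 × 0.8660 = 0.6292
apparent dip = arctan 0.6292 = 32.18°

32.2°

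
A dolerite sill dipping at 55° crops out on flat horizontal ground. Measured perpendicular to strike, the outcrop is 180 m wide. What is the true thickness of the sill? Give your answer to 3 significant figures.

True thickness t = w · sin(dip) = 180 × sin 55°
t = 180 × 0.8192 = 147.447 m

147 m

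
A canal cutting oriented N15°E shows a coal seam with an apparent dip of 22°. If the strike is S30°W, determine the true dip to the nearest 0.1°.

The section is 15° from the strike.
tan δ = tan α / sin β = tan 22° / sin 15° = 0.4040 / 0.2588 = 1.5610
δ = arctan(1.5610) = 57.36°

57.4°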